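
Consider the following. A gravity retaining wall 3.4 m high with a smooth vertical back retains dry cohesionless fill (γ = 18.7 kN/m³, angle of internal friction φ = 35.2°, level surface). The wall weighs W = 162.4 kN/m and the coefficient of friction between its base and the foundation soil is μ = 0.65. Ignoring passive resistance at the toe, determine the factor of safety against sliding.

3.63

K_a = tan²(45° − 35.2°/2) = 0.2687.
P_a = ½K_aγH² = 0.5×0.2687×18.7×3.4² = 29.04 kN/m, acting at H/3 = 1.133 m above the base.
FS_sliding = μW / P_a = 0.65×162.4 / 29.04 = 3.635.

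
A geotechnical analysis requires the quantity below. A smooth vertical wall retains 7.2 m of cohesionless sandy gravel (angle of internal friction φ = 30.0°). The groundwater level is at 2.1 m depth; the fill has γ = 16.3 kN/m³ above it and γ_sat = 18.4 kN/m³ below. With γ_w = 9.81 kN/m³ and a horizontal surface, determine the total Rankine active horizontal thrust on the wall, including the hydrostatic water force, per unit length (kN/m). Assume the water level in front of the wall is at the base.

K_a = tan²(45° − φ/2) = 0.3333.
γ' = 18.4 − 9.81 = 8.590 kN/m³. Depth below WT = 5.1 m.
σ'_h at WT = K_a γ d_w = 11.41 kPa; at base = 11.41 + K_a γ' × 5.1 = 26.01 kPa.
P₁ (0–2.1 m) = ½×11.41×2.1 = 11.98. P₂ (2.1–7.2 m) = ½(11.41+26.01)×5.1 = 95.43.
P_w = ½ γ_w h₂² = 0.5×9.81×5.1² = 127.6. Total = 11.98+95.43+127.6 = 235.0 kN/m.

235 kN/m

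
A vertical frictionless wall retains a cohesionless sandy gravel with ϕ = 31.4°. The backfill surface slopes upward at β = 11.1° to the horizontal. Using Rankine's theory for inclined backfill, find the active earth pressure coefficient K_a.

0.333

K_a = cos β · (cos β − √(cos²β − cos²φ)) / (cos β + √(cos²β − cos²φ)).
cos β = 0.9813, cos φ = 0.8536, √(cos²β − cos²φ) = 0.4841.
K_a = 0.9813 × (0.9813 − 0.4841)/(0.9813 + 0.4841) = 0.3329.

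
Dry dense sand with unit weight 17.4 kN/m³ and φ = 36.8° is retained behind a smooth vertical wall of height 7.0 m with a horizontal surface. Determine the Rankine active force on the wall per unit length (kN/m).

107 kN/m

K_a = tan²(45° − φ/2) = 0.2508.
P_a = ½ K_a γ H² = 0.5 × 0.2508 × 17.4 × 7.0² = 106.9 kN/m.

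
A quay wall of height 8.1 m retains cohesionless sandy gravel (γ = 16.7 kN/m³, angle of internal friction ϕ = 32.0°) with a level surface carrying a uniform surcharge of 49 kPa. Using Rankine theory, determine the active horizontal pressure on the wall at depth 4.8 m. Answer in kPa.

K_a = (1 − sin φ)/(1 + sin φ) = 0.3073.
σ_v = γz + q = 16.7 × 4.8 + 49 = 129.2 kPa.
σ_h = K_a σ_v = 0.3073 × 129.2 = 39.69 kPa.

39.7 kPa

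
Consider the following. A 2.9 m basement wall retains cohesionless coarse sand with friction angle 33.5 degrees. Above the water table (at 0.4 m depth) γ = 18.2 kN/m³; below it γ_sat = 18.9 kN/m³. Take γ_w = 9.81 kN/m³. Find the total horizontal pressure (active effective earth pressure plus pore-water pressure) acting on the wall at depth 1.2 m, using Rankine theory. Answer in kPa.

12.0 kPa

K_a = (1 − sin φ)/(1 + sin φ) = 0.2887.
γ' = 18.9 − 9.81 = 9.090 kN/m³.
Effective vertical stress at 1.2 m: σ'_v = 18.2×0.4 + 9.090×0.800 = 14.55 kPa.
σ'_h = K_a σ'_v = 0.2887 × 14.55 = 4.201 kPa; u = γ_w × 0.800 = 7.848 kPa.
Total σ_h = 4.201 + 7.848 = 12.05 kPa.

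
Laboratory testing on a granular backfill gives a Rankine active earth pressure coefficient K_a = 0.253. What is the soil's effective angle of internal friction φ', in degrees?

K_a = tan²(45° − φ/2) ⇒ 45° − φ/2 = arctan(√0.253) = 26.70°.
φ = 2(45° − 26.70°) = 36.60°.

36.6°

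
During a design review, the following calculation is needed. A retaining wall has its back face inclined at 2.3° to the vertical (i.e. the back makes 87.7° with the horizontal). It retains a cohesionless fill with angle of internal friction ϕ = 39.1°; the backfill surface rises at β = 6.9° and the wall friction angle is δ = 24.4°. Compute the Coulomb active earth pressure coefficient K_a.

0.240

K_a = sin²(α+φ) / [sin²α · sin(α−δ) · (1 + √{sin(φ+δ)sin(φ−β) / (sin(α−δ)sin(α+β))})²].
With α = 87.7°, φ = 39.1°, δ = 24.4°, β = 6.9°: K_a = 0.2397.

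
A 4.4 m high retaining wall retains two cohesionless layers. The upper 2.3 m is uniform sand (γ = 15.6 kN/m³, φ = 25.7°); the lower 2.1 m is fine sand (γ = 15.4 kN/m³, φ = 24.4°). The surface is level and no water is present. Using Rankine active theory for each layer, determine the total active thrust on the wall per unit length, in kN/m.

61.7 kN/m

K_a1 = tan²(45°−25.7°/2) = 0.3950; K_a2 = tan²(45°−24.4°/2) = 0.4153.
Layer 1: σ at base = K_a1 γ₁ h₁ = 14.17 kPa; P₁ = ½×14.17×2.3 = 16.30.
Layer 2: σ_v at top = γ₁h₁ = 35.88; σ_h top = K_a2×35.88 = 14.90; σ_h base = K_a2×(35.88+15.4×2.1) = 28.33.
P₂ = ½(14.90+28.33)×2.1 = 45.40. Total P_a = 16.30+45.40 = 61.70 kN/m.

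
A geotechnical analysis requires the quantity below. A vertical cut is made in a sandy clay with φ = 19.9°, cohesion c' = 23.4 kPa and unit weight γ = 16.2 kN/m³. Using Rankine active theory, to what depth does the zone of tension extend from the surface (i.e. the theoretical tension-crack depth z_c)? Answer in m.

4.12 m

K_a = tan²(45° − 19.9°/2) = 0.4921; √K_a = 0.7015.
The active pressure is zero where K_a γ z = 2c√K_a, so z_c = 2c/(γ√K_a) = 2×23.4/(16.2×0.7015) = 4.118 m.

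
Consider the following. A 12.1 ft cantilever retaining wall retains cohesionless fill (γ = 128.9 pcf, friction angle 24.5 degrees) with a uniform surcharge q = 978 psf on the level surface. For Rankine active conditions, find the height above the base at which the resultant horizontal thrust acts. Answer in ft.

K_a = 0.4137.
Triangular part P₁ = ½K_aγH² = 3904 at H/3 = 4.033 ft; rectangular part P₂ = K_a q H = 4896 at H/2 = 6.050 ft.
ȳ = (P₁·4.033 + P₂·6.050)/(P₁+P₂) = 5.155 ft.

5.16 ft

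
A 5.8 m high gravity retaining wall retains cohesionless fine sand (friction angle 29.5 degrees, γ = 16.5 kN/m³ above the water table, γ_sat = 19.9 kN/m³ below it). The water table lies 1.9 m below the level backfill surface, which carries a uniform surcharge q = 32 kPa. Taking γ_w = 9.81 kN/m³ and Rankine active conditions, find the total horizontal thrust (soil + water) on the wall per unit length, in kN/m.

K_a = tan²(45° − φ/2) = 0.3401.
γ' = 19.9 − 9.81 = 10.09 kN/m³. h₂ = H − d_w = 3.9 m.
σ'_h: at surface K_a·q = 10.88; at WT K_a(q+γd_w) = 21.55; at base K_a(q+γd_w+γ'h₂) = 34.93 kPa.
P₁ = ½(10.88+21.55)×1.9 = 30.81; P₂ = ½(21.55+34.93)×3.9 = 110.1; P_w = ½γ_w h₂² = 74.61.
Total = 30.81+110.1+74.61 = 215.5 kN/m.

216 kN/m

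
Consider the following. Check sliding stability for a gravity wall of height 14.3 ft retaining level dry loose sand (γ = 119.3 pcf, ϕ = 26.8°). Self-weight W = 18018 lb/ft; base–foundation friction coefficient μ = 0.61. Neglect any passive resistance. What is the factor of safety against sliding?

2.38

K_a = tan²(45° − 26.8°/2) = 0.3785.
P_a = ½K_aγH² = 0.5×0.3785×119.3×14.3² = 4617 lb/ft, acting at H/3 = 4.767 ft above the base.
FS_sliding = μW / P_a = 0.61×18018 / 4617 = 2.381.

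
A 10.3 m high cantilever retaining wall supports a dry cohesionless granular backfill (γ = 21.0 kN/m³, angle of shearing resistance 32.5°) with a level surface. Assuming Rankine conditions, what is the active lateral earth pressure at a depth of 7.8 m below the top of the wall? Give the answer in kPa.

K_a = (1 − sin φ)/(1 + sin φ) = 0.3010.
σ_h = K_a γ z = 0.3010 × 21.0 × 7.8 = 49.30 kPa.

49.3 kPa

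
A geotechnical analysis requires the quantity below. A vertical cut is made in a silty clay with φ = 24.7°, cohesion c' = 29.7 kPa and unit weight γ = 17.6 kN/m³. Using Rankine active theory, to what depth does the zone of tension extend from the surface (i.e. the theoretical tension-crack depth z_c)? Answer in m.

K_a = tan²(45° − 24.7°/2) = 0.4106; √K_a = 0.6408.
The active pressure is zero where K_a γ z = 2c√K_a, so z_c = 2c/(γ√K_a) = 2×29.7/(17.6×0.6408) = 5.267 m.

5.27 m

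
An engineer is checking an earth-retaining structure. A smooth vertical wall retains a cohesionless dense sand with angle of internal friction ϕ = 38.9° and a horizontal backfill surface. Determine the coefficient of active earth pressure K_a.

0.229

K_a = tan²(45° − φ/2) = tan²(25.55°) = 0.2285.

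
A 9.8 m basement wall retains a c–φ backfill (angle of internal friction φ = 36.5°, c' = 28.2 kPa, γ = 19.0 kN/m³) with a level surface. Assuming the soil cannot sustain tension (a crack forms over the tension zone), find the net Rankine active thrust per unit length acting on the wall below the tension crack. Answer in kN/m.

36.9 kN/m

K_a = 0.2541; √K_a = 0.5040.
Tension-crack depth z_c = 2c/(γ√K_a) = 2×28.2/(19.0×0.5040) = 5.889 m.
σ_a at base = K_a γ H − 2c√K_a = 0.2541×19.0×9.8 − 2×28.2×0.5040 = 18.88 kPa.
P_a = ½ × 18.88 × (H − z_c) = 0.5×18.88×3.911 = 36.91 kN/m.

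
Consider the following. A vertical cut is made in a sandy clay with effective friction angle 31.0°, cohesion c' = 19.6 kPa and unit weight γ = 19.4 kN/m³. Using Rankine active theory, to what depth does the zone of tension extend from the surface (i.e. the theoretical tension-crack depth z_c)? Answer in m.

3.57 m

K_a = tan²(45° − 31.0°/2) = 0.3201; √K_a = 0.5658.
The active pressure is zero where K_a γ z = 2c√K_a, so z_c = 2c/(γ√K_a) = 2×19.6/(19.4×0.5658) = 3.571 m.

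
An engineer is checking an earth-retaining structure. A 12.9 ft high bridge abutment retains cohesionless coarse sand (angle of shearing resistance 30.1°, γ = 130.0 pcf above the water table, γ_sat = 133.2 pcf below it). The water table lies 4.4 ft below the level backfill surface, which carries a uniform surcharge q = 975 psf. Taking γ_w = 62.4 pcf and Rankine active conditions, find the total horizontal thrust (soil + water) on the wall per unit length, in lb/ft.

K_a = tan²(45° − φ/2) = 0.3320.
γ' = 133.2 − 62.4 = 70.80 pcf. h₂ = H − d_w = 8.5 ft.
σ'_h: at surface K_a·q = 323.7; at WT K_a(q+γd_w) = 513.6; at base K_a(q+γd_w+γ'h₂) = 713.4 psf.
P₁ = ½(323.7+513.6)×4.4 = 1842; P₂ = ½(513.6+713.4)×8.5 = 5215; P_w = ½γ_w h₂² = 2254.
Total = 1842+5215+2254 = 9311 lb/ft.

9310 lb/ft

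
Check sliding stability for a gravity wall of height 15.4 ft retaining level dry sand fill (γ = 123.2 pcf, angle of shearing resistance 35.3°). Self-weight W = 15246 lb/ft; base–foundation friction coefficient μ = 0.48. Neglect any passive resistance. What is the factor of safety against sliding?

K_a = tan²(45° − 35.3°/2) = 0.2675.
P_a = ½K_aγH² = 0.5×0.2675×123.2×15.4² = 3909 lb/ft, acting at H/3 = 5.133 ft above the base.
FS_sliding = μW / P_a = 0.48×15246 / 3909 = 1.872.

1.87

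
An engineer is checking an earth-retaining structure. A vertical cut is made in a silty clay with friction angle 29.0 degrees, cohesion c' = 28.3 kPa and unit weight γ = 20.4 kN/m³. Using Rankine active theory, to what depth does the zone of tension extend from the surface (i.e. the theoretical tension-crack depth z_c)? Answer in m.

4.71 m

K_a = tan²(45° − 29.0°/2) = 0.3470; √K_a = 0.5890.
The active pressure is zero where K_a γ z = 2c√K_a, so z_c = 2c/(γ√K_a) = 2×28.3/(20.4×0.5890) = 4.710 m.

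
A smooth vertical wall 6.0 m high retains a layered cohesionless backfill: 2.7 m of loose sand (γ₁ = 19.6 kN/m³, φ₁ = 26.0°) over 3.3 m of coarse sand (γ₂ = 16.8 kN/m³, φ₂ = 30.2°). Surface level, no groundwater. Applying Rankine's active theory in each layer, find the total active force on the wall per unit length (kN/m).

K_a1 = tan²(45°−26.0°/2) = 0.3905; K_a2 = tan²(45°−30.2°/2) = 0.3307.
Layer 1: σ at base = K_a1 γ₁ h₁ = 20.66 kPa; P₁ = ½×20.66×2.7 = 27.90.
Layer 2: σ_v at top = γ₁h₁ = 52.92; σ_h top = K_a2×52.92 = 17.50; σ_h base = K_a2×(52.92+16.8×3.3) = 35.83.
P₂ = ½(17.50+35.83)×3.3 = 87.99. Total P_a = 27.90+87.99 = 115.9 kN/m.

116 kN/m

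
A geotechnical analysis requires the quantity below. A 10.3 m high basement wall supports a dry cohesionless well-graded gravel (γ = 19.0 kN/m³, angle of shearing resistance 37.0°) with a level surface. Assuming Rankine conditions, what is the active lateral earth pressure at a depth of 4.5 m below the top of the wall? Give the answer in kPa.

K_a = (1 − sin φ)/(1 + sin φ) = 0.2486.
σ_h = K_a γ z = 0.2486 × 19.0 × 4.5 = 21.25 kPa.

21.3 kPa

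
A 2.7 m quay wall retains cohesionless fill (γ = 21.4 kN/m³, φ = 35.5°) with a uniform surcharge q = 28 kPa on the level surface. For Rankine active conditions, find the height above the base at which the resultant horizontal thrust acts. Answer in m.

K_a = 0.2653.
Triangular part P₁ = ½K_aγH² = 20.69 at H/3 = 0.9000 m; rectangular part P₂ = K_a q H = 20.05 at H/2 = 1.350 m.
ȳ = (P₁·0.9000 + P₂·1.350)/(P₁+P₂) = 1.121 m.

1.12 m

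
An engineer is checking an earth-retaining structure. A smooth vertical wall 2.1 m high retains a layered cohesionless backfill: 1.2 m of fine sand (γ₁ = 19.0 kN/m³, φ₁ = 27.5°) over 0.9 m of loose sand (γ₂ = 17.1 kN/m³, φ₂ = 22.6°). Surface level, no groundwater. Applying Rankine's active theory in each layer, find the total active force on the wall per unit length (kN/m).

K_a1 = tan²(45°−27.5°/2) = 0.3682; K_a2 = tan²(45°−22.6°/2) = 0.4448.
Layer 1: σ at base = K_a1 γ₁ h₁ = 8.396 kPa; P₁ = ½×8.396×1.2 = 5.037.
Layer 2: σ_v at top = γ₁h₁ = 22.80; σ_h top = K_a2×22.80 = 10.14; σ_h base = K_a2×(22.80+17.1×0.9) = 16.99.
P₂ = ½(10.14+16.99)×0.9 = 12.21. Total P_a = 5.037+12.21 = 17.24 kN/m.

17.2 kN/m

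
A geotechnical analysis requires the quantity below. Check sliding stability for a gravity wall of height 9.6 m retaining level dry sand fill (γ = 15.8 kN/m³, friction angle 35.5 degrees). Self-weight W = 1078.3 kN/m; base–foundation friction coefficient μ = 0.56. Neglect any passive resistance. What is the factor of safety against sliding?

3.13

K_a = tan²(45° − 35.5°/2) = 0.2653.
P_a = ½K_aγH² = 0.5×0.2653×15.8×9.6² = 193.1 kN/m, acting at H/3 = 3.200 m above the base.
FS_sliding = μW / P_a = 0.56×1078.3 / 193.1 = 3.127.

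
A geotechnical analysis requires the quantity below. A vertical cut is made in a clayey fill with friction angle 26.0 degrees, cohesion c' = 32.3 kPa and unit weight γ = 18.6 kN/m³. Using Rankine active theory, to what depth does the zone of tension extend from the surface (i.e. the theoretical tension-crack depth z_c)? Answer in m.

K_a = tan²(45° − 26.0°/2) = 0.3905; √K_a = 0.6249.
The active pressure is zero where K_a γ z = 2c√K_a, so z_c = 2c/(γ√K_a) = 2×32.3/(18.6×0.6249) = 5.558 m.

5.56 m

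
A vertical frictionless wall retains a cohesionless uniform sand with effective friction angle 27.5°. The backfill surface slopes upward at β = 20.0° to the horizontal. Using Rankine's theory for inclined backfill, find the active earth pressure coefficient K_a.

K_a = cos β · (cos β − √(cos²β − cos²φ)) / (cos β + √(cos²β − cos²φ)).
cos β = 0.9397, cos φ = 0.8870, √(cos²β − cos²φ) = 0.3102.
K_a = 0.9397 × (0.9397 − 0.3102)/(0.9397 + 0.3102) = 0.4732.

0.473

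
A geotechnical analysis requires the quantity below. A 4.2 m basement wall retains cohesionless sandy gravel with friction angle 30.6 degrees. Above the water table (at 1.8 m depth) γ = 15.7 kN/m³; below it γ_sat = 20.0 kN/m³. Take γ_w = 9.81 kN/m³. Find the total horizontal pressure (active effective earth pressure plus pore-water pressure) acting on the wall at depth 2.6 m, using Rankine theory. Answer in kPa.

19.7 kPa

K_a = (1 − sin φ)/(1 + sin φ) = 0.3253.
γ' = 20.0 − 9.81 = 10.19 kN/m³.
Effective vertical stress at 2.6 m: σ'_v = 15.7×1.8 + 10.19×0.800 = 36.41 kPa.
σ'_h = K_a σ'_v = 0.3253 × 36.41 = 11.85 kPa; u = γ_w × 0.800 = 7.848 kPa.
Total σ_h = 11.85 + 7.848 = 19.69 kPa.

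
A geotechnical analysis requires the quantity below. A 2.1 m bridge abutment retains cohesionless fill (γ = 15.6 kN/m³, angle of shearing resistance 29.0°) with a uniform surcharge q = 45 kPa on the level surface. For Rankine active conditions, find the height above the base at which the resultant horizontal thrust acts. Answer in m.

0.957 m

K_a = 0.3470.
Triangular part P₁ = ½K_aγH² = 11.94 at H/3 = 0.7000 m; rectangular part P₂ = K_a q H = 32.79 at H/2 = 1.050 m.
ȳ = (P₁·0.7000 + P₂·1.050)/(P₁+P₂) = 0.9566 m.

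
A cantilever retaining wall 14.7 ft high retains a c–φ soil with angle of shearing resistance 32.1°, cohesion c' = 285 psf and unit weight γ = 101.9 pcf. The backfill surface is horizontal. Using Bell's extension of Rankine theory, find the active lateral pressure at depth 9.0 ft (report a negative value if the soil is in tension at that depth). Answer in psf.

-34.7 psf

K_a = (1 − sin φ)/(1 + sin φ) = 0.3060.
σ_a = K_a γ z − 2c√K_a = 0.3060×101.9×9.0 − 2×285×0.5532 = -34.68 psf.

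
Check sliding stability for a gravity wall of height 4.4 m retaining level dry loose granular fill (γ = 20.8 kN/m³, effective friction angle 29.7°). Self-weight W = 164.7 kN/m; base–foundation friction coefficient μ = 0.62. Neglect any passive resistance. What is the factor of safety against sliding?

K_a = tan²(45° − 29.7°/2) = 0.3374.
P_a = ½K_aγH² = 0.5×0.3374×20.8×4.4² = 67.93 kN/m, acting at H/3 = 1.467 m above the base.
FS_sliding = μW / P_a = 0.62×164.7 / 67.93 = 1.503.

1.50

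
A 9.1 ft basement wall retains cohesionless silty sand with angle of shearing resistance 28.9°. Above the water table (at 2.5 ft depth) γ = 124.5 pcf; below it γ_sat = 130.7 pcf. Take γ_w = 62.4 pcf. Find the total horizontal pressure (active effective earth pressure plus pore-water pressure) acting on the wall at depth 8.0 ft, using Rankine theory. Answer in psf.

582 psf

K_a = (1 − sin φ)/(1 + sin φ) = 0.3484.
γ' = 130.7 − 62.4 = 68.30 pcf.
Effective vertical stress at 8.0 ft: σ'_v = 124.5×2.5 + 68.30×5.50 = 686.9 psf.
σ'_h = K_a σ'_v = 0.3484 × 686.9 = 239.3 psf; u = γ_w × 5.50 = 343.2 psf.
Total σ_h = 239.3 + 343.2 = 582.5 psf.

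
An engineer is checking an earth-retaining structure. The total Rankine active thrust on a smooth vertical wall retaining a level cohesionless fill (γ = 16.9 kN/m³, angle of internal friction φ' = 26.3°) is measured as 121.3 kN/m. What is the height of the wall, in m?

K_a = 0.3859. P_a = ½ K_a γ H² ⇒ H = √(2P_a/(K_a γ)).
H = √(2×121.3/(0.3859×16.9)) = 6.099 m.

6.10 m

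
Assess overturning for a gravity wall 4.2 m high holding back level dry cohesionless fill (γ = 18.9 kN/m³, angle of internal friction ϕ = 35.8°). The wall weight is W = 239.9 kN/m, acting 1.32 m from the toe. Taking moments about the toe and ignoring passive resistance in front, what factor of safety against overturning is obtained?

5.18

K_a = tan²(45° − 35.8°/2) = 0.2619.
P_a = ½K_aγH² = 0.5×0.2619×18.9×4.2² = 43.65 kN/m, acting at H/3 = 1.400 m above the base.
Overturning moment M_o = P_a × H/3 = 43.65 × 1.400 = 61.11.
Resisting moment M_r = W × 1.32 = 239.9 × 1.32 = 316.7.
FS_overturning = M_r/M_o = 316.7/61.11 = 5.182.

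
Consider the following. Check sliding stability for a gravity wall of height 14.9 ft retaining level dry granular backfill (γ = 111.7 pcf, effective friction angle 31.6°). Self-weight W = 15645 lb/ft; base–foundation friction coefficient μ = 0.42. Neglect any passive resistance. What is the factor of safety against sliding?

1.70

K_a = tan²(45° − 31.6°/2) = 0.3123.
P_a = ½K_aγH² = 0.5×0.3123×111.7×14.9² = 3873 lb/ft, acting at H/3 = 4.967 ft above the base.
FS_sliding = μW / P_a = 0.42×15645 / 3873 = 1.697.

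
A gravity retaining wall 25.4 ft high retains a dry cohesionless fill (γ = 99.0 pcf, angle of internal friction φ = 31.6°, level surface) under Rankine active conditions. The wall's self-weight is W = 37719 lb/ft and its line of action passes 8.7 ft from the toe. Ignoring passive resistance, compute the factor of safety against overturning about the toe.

K_a = tan²(45° − 31.6°/2) = 0.3123.
P_a = ½K_aγH² = 0.5×0.3123×99.0×25.4² = 9975 lb/ft, acting at H/3 = 8.467 ft above the base.
Overturning moment M_o = P_a × H/3 = 9975 × 8.467 = 84450.
Resisting moment M_r = W × 8.7 = 37719 × 8.7 = 328200.
FS_overturning = M_r/M_o = 328200/84450 = 3.886.

3.89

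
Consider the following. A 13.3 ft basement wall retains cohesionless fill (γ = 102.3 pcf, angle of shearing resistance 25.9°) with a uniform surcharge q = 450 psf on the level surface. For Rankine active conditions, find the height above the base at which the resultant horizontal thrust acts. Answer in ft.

K_a = 0.3920.
Triangular part P₁ = ½K_aγH² = 3547 at H/3 = 4.433 ft; rectangular part P₂ = K_a q H = 2346 at H/2 = 6.650 ft.
ȳ = (P₁·4.433 + P₂·6.650)/(P₁+P₂) = 5.316 ft.

5.32 ft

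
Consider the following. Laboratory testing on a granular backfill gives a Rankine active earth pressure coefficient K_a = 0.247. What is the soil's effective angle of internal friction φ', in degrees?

K_a = tan²(45° − φ/2) ⇒ 45° − φ/2 = arctan(√0.247) = 26.43°.
φ = 2(45° − 26.43°) = 37.15°.

37.1°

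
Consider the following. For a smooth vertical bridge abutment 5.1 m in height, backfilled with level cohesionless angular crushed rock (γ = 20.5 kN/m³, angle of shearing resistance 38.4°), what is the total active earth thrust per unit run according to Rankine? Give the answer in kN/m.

62.3 kN/m

K_a = tan²(45° − φ/2) = 0.2337.
P_a = ½ K_a γ H² = 0.5 × 0.2337 × 20.5 × 5.1² = 62.30 kN/m.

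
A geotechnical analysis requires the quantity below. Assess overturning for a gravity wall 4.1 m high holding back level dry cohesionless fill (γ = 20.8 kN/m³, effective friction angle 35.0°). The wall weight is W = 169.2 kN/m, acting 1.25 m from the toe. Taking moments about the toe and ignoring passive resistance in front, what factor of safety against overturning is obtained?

3.27

K_a = tan²(45° − 35.0°/2) = 0.2710.
P_a = ½K_aγH² = 0.5×0.2710×20.8×4.1² = 47.38 kN/m, acting at H/3 = 1.367 m above the base.
Overturning moment M_o = P_a × H/3 = 47.38 × 1.367 = 64.75.
Resisting moment M_r = W × 1.25 = 169.2 × 1.25 = 211.5.
FS_overturning = M_r/M_o = 211.5/64.75 = 3.267.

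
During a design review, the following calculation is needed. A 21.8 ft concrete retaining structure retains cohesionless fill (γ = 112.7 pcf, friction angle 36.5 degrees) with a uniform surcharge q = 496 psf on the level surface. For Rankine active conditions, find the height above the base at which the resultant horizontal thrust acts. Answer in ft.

8.31 ft

K_a = 0.2541.
Triangular part P₁ = ½K_aγH² = 6804 at H/3 = 7.267 ft; rectangular part P₂ = K_a q H = 2747 at H/2 = 10.90 ft.
ȳ = (P₁·7.267 + P₂·10.90)/(P₁+P₂) = 8.312 ft.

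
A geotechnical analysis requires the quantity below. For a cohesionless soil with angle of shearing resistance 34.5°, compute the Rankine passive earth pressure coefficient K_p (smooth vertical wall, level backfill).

3.61

K_p = (1 + sin φ)/(1 − sin φ) = tan²(45° + 34.5°/2) = 3.613.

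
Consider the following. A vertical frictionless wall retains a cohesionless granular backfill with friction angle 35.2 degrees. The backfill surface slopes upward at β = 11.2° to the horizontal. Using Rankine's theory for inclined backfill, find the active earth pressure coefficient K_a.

0.282

K_a = cos β · (cos β − √(cos²β − cos²φ)) / (cos β + √(cos²β − cos²φ)).
cos β = 0.9810, cos φ = 0.8171, √(cos²β − cos²φ) = 0.5427.
K_a = 0.9810 × (0.9810 − 0.5427)/(0.9810 + 0.5427) = 0.2821.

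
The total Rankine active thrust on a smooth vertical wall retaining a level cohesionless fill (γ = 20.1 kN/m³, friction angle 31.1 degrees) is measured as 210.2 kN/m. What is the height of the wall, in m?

K_a = 0.3188. P_a = ½ K_a γ H² ⇒ H = √(2P_a/(K_a γ)).
H = √(2×210.2/(0.3188×20.1)) = 8.100 m.

8.10 m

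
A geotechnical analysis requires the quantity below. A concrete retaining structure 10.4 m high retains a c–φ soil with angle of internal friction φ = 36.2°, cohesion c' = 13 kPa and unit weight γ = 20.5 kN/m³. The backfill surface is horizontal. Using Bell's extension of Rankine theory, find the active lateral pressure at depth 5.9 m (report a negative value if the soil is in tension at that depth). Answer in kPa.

17.9 kPa

K_a = (1 − sin φ)/(1 + sin φ) = 0.2574.
σ_a = K_a γ z − 2c√K_a = 0.2574×20.5×5.9 − 2×13×0.5073 = 17.94 kPa.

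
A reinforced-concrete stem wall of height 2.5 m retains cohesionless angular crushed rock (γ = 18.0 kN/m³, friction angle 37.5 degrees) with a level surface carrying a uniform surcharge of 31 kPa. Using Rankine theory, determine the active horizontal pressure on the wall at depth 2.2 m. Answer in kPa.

K_a = (1 − sin φ)/(1 + sin φ) = 0.2432.
σ_v = γz + q = 18.0 × 2.2 + 31 = 70.60 kPa.
σ_h = K_a σ_v = 0.2432 × 70.60 = 17.17 kPa.

17.2 kPa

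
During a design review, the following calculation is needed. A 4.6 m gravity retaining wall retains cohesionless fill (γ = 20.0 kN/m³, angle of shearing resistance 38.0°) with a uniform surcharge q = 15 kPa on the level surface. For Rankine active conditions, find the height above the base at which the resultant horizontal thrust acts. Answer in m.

1.72 m

K_a = 0.2379.
Triangular part P₁ = ½K_aγH² = 50.34 at H/3 = 1.533 m; rectangular part P₂ = K_a q H = 16.41 at H/2 = 2.300 m.
ȳ = (P₁·1.533 + P₂·2.300)/(P₁+P₂) = 1.722 m.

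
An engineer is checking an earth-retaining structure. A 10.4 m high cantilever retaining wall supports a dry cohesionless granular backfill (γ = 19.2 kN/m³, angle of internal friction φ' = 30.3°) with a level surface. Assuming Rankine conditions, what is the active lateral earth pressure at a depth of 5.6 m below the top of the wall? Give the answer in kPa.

35.4 kPa

K_a = (1 − sin φ)/(1 + sin φ) = 0.3293.
σ_h = K_a γ z = 0.3293 × 19.2 × 5.6 = 35.41 kPa.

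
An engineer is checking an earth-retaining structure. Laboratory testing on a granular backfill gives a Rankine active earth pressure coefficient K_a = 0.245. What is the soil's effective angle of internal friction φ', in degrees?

37.3°

K_a = tan²(45° − φ/2) ⇒ 45° − φ/2 = arctan(√0.245) = 26.33°.
φ = 2(45° − 26.33°) = 37.33°.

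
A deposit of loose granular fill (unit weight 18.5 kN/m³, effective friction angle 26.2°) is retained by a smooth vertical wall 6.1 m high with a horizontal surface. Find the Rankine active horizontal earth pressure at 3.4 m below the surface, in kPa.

24.4 kPa

K_a = (1 − sin φ)/(1 + sin φ) = 0.3874.
σ_h = K_a γ z = 0.3874 × 18.5 × 3.4 = 24.37 kPa.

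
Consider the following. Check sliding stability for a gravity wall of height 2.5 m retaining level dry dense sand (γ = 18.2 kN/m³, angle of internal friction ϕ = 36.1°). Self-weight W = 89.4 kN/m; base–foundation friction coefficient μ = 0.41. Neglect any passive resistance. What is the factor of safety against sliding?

2.49

K_a = tan²(45° − 36.1°/2) = 0.2585.
P_a = ½K_aγH² = 0.5×0.2585×18.2×2.5² = 14.70 kN/m, acting at H/3 = 0.8333 m above the base.
FS_sliding = μW / P_a = 0.41×89.4 / 14.70 = 2.493.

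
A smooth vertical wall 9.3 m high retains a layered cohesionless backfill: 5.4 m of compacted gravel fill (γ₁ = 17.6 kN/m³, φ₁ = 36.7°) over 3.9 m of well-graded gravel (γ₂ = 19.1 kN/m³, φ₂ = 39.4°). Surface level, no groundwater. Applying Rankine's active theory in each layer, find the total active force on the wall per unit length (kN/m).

180 kN/m

K_a1 = tan²(45°−36.7°/2) = 0.2519; K_a2 = tan²(45°−39.4°/2) = 0.2234.
Layer 1: σ at base = K_a1 γ₁ h₁ = 23.94 kPa; P₁ = ½×23.94×5.4 = 64.63.
Layer 2: σ_v at top = γ₁h₁ = 95.04; σ_h top = K_a2×95.04 = 21.24; σ_h base = K_a2×(95.04+19.1×3.9) = 37.88.
P₂ = ½(21.24+37.88)×3.9 = 115.3. Total P_a = 64.63+115.3 = 179.9 kN/m.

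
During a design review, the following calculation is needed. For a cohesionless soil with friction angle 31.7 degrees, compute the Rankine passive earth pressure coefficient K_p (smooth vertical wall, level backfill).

3.21

K_p = (1 + sin φ)/(1 − sin φ) = tan²(45° + 31.7°/2) = 3.215.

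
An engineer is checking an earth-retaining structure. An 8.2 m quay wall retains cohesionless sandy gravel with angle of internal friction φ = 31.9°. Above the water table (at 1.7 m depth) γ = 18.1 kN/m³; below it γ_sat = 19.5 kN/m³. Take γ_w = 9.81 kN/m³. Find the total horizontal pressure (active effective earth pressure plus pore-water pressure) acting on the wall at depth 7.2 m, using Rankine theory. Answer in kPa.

K_a = (1 − sin φ)/(1 + sin φ) = 0.3085.
γ' = 19.5 − 9.81 = 9.690 kN/m³.
Effective vertical stress at 7.2 m: σ'_v = 18.1×1.7 + 9.690×5.50 = 84.06 kPa.
σ'_h = K_a σ'_v = 0.3085 × 84.06 = 25.94 kPa; u = γ_w × 5.50 = 53.96 kPa.
Total σ_h = 25.94 + 53.96 = 79.89 kPa.

79.9 kPa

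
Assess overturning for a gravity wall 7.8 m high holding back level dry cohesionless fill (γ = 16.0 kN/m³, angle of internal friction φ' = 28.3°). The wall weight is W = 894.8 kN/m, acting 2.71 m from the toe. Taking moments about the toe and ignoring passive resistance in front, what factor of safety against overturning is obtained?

5.37

K_a = tan²(45° − 28.3°/2) = 0.3568.
P_a = ½K_aγH² = 0.5×0.3568×16.0×7.8² = 173.6 kN/m, acting at H/3 = 2.600 m above the base.
Overturning moment M_o = P_a × H/3 = 173.6 × 2.600 = 451.5.
Resisting moment M_r = W × 2.71 = 894.8 × 2.71 = 2425.
FS_overturning = M_r/M_o = 2425/451.5 = 5.371.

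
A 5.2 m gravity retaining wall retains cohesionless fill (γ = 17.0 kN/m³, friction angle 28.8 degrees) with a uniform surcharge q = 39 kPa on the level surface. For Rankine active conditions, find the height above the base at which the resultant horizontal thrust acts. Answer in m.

K_a = 0.3498.
Triangular part P₁ = ½K_aγH² = 80.39 at H/3 = 1.733 m; rectangular part P₂ = K_a q H = 70.93 at H/2 = 2.600 m.
ȳ = (P₁·1.733 + P₂·2.600)/(P₁+P₂) = 2.140 m.

2.14 m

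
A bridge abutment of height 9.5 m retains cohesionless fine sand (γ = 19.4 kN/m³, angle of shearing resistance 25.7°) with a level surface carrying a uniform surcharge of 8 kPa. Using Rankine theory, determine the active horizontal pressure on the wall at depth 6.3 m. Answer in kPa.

K_a = (1 − sin φ)/(1 + sin φ) = 0.3950.
σ_v = γz + q = 19.4 × 6.3 + 8 = 130.2 kPa.
σ_h = K_a σ_v = 0.3950 × 130.2 = 51.44 kPa.

51.4 kPa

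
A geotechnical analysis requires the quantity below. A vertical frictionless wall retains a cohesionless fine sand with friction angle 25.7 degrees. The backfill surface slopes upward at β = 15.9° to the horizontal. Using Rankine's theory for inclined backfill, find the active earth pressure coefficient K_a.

K_a = cos β · (cos β − √(cos²β − cos²φ)) / (cos β + √(cos²β − cos²φ)).
cos β = 0.9617, cos φ = 0.9011, √(cos²β − cos²φ) = 0.3362.
K_a = 0.9617 × (0.9617 − 0.3362)/(0.9617 + 0.3362) = 0.4635.

0.464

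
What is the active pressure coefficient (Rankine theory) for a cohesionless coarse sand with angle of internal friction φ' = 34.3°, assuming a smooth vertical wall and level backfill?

0.279

K_a = (1 − sin φ)/(1 + sin φ) = (1 − sin 34.3°)/(1 + sin 34.3°) = 0.2792.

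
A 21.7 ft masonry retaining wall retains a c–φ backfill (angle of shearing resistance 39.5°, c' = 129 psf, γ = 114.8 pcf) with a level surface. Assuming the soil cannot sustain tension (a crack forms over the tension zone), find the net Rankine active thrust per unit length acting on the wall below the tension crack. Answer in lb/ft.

K_a = 0.2224; √K_a = 0.4716.
Tension-crack depth z_c = 2c/(γ√K_a) = 2×129/(114.8×0.4716) = 4.765 ft.
σ_a at base = K_a γ H − 2c√K_a = 0.2224×114.8×21.7 − 2×129×0.4716 = 432.4 psf.
P_a = ½ × 432.4 × (H − z_c) = 0.5×432.4×16.93 = 3662 lb/ft.

3660 lb/ft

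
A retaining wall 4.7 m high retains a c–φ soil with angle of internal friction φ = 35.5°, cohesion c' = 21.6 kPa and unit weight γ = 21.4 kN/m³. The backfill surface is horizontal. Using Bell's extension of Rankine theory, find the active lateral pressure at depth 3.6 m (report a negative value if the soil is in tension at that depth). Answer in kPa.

-1.81 kPa

K_a = (1 − sin φ)/(1 + sin φ) = 0.2653.
σ_a = K_a γ z − 2c√K_a = 0.2653×21.4×3.6 − 2×21.6×0.5150 = -1.814 kPa.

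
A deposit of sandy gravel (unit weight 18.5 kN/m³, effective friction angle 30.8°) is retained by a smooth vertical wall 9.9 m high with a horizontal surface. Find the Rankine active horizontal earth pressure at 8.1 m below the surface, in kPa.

K_a = (1 − sin φ)/(1 + sin φ) = 0.3227.
σ_h = K_a γ z = 0.3227 × 18.5 × 8.1 = 48.36 kPa.

48.4 kPa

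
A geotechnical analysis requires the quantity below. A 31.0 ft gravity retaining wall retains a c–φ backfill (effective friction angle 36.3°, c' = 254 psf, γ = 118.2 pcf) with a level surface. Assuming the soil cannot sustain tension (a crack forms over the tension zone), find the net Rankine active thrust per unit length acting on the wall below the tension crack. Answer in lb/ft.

7670 lb/ft

K_a = 0.2563; √K_a = 0.5062.
Tension-crack depth z_c = 2c/(γ√K_a) = 2×254/(118.2×0.5062) = 8.490 ft.
σ_a at base = K_a γ H − 2c√K_a = 0.2563×118.2×31.0 − 2×254×0.5062 = 681.9 psf.
P_a = ½ × 681.9 × (H − z_c) = 0.5×681.9×22.51 = 7674 lb/ft.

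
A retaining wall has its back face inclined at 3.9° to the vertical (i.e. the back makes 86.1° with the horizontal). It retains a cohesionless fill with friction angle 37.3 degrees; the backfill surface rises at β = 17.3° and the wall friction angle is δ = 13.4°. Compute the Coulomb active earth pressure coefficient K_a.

K_a = sin²(α+φ) / [sin²α · sin(α−δ) · (1 + √{sin(φ+δ)sin(φ−β) / (sin(α−δ)sin(α+β))})²].
With α = 86.1°, φ = 37.3°, δ = 13.4°, β = 17.3°: K_a = 0.3117.

0.312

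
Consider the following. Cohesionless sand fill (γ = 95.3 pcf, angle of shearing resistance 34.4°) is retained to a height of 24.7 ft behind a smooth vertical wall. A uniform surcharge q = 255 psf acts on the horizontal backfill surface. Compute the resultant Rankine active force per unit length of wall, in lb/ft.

9830 lb/ft

K_a = tan²(45° − φ/2) = 0.2780.
Soil triangle: ½ K_a γ H² = 0.5×0.2780×95.3×24.7² = 8081 lb/ft.
Surcharge rectangle: K_a q H = 0.2780×255×24.7 = 1751 lb/ft.
Total = 8081 + 1751 = 9832 lb/ft.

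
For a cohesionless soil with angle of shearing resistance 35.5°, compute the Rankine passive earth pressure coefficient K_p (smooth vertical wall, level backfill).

K_p = (1 + sin φ)/(1 − sin φ) = tan²(45° + 35.5°/2) = 3.770.

3.77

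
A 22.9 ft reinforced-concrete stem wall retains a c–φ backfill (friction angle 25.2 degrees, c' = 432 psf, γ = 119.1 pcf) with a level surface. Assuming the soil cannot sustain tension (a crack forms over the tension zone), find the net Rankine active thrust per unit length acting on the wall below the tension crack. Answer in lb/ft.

3150 lb/ft

K_a = 0.4027; √K_a = 0.6346.
Tension-crack depth z_c = 2c/(γ√K_a) = 2×432/(119.1×0.6346) = 11.43 ft.
σ_a at base = K_a γ H − 2c√K_a = 0.4027×119.1×22.9 − 2×432×0.6346 = 550.1 psf.
P_a = ½ × 550.1 × (H − z_c) = 0.5×550.1×11.47 = 3155 lb/ft.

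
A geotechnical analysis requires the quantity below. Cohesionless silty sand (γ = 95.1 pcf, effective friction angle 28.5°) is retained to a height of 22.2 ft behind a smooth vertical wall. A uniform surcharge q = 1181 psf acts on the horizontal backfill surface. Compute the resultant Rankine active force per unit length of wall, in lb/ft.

K_a = tan²(45° − φ/2) = 0.3540.
Soil triangle: ½ K_a γ H² = 0.5×0.3540×95.1×22.2² = 8295 lb/ft.
Surcharge rectangle: K_a q H = 0.3540×1181×22.2 = 9280 lb/ft.
Total = 8295 + 9280 = 17570 lb/ft.

17600 lb/ft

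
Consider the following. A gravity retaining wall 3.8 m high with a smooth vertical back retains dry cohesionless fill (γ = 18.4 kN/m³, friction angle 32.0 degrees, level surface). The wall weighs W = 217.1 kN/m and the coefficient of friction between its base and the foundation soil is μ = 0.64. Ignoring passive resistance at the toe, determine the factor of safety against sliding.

3.40

K_a = tan²(45° − 32.0°/2) = 0.3073.
P_a = ½K_aγH² = 0.5×0.3073×18.4×3.8² = 40.82 kN/m, acting at H/3 = 1.267 m above the base.
FS_sliding = μW / P_a = 0.64×217.1 / 40.82 = 3.404.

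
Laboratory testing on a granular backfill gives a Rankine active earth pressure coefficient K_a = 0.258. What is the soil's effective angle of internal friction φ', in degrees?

K_a = tan²(45° − φ/2) ⇒ 45° − φ/2 = arctan(√0.258) = 26.93°.
φ = 2(45° − 26.93°) = 36.14°.

36.1°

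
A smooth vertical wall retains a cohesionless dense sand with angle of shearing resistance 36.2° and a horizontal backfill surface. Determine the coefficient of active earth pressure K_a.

0.257

K_a = (1 − sin φ)/(1 + sin φ) = (1 − sin 36.2°)/(1 + sin 36.2°) = 0.2574.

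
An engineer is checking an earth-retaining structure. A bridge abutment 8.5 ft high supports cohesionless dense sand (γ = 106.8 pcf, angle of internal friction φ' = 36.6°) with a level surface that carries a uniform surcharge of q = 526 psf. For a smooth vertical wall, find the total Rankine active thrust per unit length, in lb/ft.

2110 lb/ft

K_a = tan²(45° − φ/2) = 0.2530.
Soil triangle: ½ K_a γ H² = 0.5×0.2530×106.8×8.5² = 975.9 lb/ft.
Surcharge rectangle: K_a q H = 0.2530×526×8.5 = 1131 lb/ft.
Total = 975.9 + 1131 = 2107 lb/ft.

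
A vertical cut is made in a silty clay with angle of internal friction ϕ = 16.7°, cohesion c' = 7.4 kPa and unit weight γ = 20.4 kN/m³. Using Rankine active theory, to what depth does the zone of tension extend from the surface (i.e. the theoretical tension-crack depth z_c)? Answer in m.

K_a = tan²(45° − 16.7°/2) = 0.5536; √K_a = 0.7440.
The active pressure is zero where K_a γ z = 2c√K_a, so z_c = 2c/(γ√K_a) = 2×7.4/(20.4×0.7440) = 0.9751 m.

0.975 m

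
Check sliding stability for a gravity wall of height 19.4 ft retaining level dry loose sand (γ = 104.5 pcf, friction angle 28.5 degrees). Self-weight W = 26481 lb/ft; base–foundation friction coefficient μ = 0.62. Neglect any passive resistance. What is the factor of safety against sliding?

2.36

K_a = tan²(45° − 28.5°/2) = 0.3540.
P_a = ½K_aγH² = 0.5×0.3540×104.5×19.4² = 6960 lb/ft, acting at H/3 = 6.467 ft above the base.
FS_sliding = μW / P_a = 0.62×26481 / 6960 = 2.359.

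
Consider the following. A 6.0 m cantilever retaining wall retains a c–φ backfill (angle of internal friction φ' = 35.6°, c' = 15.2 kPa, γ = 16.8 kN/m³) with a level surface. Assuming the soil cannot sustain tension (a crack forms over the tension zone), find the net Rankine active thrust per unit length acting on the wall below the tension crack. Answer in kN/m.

K_a = 0.2641; √K_a = 0.5139.
Tension-crack depth z_c = 2c/(γ√K_a) = 2×15.2/(16.8×0.5139) = 3.521 m.
σ_a at base = K_a γ H − 2c√K_a = 0.2641×16.8×6.0 − 2×15.2×0.5139 = 11.00 kPa.
P_a = ½ × 11.00 × (H − z_c) = 0.5×11.00×2.479 = 13.64 kN/m.

13.6 kN/m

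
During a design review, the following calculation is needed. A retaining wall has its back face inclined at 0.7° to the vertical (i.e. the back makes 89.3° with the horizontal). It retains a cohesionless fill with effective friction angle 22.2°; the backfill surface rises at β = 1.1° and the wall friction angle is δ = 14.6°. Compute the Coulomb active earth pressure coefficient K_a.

K_a = sin²(α+φ) / [sin²α · sin(α−δ) · (1 + √{sin(φ+δ)sin(φ−β) / (sin(α−δ)sin(α+β))})²].
With α = 89.3°, φ = 22.2°, δ = 14.6°, β = 1.1°: K_a = 0.4138.

0.414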